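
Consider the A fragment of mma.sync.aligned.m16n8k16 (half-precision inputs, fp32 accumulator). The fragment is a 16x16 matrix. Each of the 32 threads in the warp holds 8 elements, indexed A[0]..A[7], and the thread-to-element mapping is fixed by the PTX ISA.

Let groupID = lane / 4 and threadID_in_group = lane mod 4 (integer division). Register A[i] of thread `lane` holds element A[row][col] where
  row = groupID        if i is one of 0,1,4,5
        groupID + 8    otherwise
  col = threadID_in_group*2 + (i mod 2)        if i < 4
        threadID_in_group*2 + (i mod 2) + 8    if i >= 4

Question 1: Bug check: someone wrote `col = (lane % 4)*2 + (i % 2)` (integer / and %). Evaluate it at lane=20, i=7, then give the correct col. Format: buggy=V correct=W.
buggy=1 correct=9

`(lane % 4)*2 + (i % 2)`[20,7]=>1
L=20=>grp=20>>2=5, tig=20&3=0
[7]=>row 5+8=13  col 0·2+1+8=9
col: 1 vs 9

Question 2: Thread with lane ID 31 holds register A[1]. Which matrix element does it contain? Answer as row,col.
7,7

31: g=7,t=3
[1] (7+0,3*2+1+0) = (7,7)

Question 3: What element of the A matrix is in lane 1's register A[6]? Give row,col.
lane 1: gid=0 (1/4), tid=1 (1%4)
i=6: r=0+8=8, c=1*2+0+8=10

8,10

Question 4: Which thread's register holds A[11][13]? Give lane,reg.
r=11⇒gr=3,Rb=1  c=13⇒Cb=1,th=2,odd=1
L=3*4+2=14  i=1*4+1*2+1=7

14,7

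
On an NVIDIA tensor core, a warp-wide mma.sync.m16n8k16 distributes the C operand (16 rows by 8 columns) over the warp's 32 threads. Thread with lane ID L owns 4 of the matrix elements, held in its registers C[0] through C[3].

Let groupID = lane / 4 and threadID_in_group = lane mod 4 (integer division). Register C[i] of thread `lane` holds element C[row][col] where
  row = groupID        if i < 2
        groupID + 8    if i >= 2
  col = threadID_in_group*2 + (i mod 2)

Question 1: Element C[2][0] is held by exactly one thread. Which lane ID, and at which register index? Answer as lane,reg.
8,0

r:2=>grp=2,rB=0  c:0=>tig=0,lo=0
L=2*4+0=8  i=0*2+0=0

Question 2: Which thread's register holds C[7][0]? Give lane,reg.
r=7→G=7,rhi=0  c=0→T=0,p=0
L=7*4+0=28  i=0*2+0=0

28,0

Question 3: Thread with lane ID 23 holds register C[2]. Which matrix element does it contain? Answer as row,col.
13,6

L=23→G=23>>2=5, T=23&3=3
[2]→row 5+8=13  col 3·2+0=6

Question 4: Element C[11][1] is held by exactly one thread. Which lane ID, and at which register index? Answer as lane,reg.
12,3

r:11=>grp=3,rB=1  c:1=>tig=0,lo=1
L=3*4+0=12  i=1*2+1=3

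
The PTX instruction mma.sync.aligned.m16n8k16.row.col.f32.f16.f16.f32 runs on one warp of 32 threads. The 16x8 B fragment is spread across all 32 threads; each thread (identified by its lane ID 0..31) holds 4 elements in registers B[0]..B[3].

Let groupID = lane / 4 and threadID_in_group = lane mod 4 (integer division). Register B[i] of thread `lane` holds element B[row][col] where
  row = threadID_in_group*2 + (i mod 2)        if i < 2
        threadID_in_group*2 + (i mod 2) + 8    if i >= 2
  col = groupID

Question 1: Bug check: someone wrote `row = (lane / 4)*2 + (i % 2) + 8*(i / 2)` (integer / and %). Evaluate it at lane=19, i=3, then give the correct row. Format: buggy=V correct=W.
buggy=17 correct=15

`(lane / 4)*2 + (i % 2) + 8*(i / 2)`[19,3]→17
lane 19→19/4=4, 19 mod 4=3
i=3  r:2·3+1+8→15  c:4
row: 17 vs 15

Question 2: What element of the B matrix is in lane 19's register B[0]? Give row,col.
6,4

lane 19: grp=4 (19/4), tig=3 (19%4)
i=0: r=3*2+0+0=6, c=grp=4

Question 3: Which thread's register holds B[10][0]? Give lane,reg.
1,2

c=0→G=0  r=10→rhi=1,T=1,p=0
L=0*4+1=1  i=1*2+0=2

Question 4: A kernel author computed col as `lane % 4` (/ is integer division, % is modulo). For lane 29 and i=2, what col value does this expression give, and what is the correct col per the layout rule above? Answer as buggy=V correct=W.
`lane % 4`[29,2]=>1
lane 29=>29/4=7, 29 mod 4=1
i=2  r:2·1+0+8=>10  c:7
col: 1 vs 7

buggy=1 correct=7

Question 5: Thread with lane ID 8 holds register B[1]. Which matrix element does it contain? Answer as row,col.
L=8->gid=8>>2=2, tid=8&3=0
[1]->row 0·2+1+0=1  col gid=2

1,2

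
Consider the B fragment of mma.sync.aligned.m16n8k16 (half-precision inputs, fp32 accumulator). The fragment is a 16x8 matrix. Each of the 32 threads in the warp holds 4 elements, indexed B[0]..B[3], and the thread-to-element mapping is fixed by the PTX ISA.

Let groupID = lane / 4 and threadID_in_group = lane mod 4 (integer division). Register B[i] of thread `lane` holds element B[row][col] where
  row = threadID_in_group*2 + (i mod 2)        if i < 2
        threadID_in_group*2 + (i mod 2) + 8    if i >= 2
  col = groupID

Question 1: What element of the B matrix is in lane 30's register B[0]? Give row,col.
lane 30: g=7 (30/4), t=2 (30%4)
i=0: r=2*2+0+0=4, c=g=7

4,7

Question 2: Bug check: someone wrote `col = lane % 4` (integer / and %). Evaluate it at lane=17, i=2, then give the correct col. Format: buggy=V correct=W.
`lane % 4`[17,2]⇒1
lane 17⇒17/4=4, 17 mod 4=1
i=2  r:2·1+0+8⇒10  c:4
col: 1 vs 4

buggy=1 correct=4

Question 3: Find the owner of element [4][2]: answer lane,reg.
10,0

c: 2->gid=2  r: 4->r8=0,tid=2,i&1=0
L=2*4+2=10  i=0*2+0=0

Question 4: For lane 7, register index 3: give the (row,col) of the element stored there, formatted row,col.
lane 7→7/4=1, 7 mod 4=3
i=3  r:2·3+1+8→15  c:1

15,1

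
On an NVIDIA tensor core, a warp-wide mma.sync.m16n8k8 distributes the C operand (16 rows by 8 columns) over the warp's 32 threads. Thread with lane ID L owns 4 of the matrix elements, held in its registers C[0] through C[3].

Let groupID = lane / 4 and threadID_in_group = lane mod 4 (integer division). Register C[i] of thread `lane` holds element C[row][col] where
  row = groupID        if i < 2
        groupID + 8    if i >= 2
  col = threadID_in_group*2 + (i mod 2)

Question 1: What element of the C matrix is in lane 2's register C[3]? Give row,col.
lane 2: grp=0 (2/4), tig=2 (2%4)
i=3: r=0+8=8, c=2*2+1=5

8,5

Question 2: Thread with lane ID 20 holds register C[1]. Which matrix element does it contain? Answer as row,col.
5,1

lane 20⇒20/4=5, 20 mod 4=0
i=1  r:5+0⇒5  c:2·0+1⇒1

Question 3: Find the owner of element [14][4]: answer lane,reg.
26,2

r=14⇒gr=6,Rb=1  c=4⇒th=2,odd=0
L=6*4+2=26  i=1*2+0=2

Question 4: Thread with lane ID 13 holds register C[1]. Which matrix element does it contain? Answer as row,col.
3,3

L=13->gid=13>>2=3, tid=13&3=1
[1]->row 3+0=3  col 1·2+1=3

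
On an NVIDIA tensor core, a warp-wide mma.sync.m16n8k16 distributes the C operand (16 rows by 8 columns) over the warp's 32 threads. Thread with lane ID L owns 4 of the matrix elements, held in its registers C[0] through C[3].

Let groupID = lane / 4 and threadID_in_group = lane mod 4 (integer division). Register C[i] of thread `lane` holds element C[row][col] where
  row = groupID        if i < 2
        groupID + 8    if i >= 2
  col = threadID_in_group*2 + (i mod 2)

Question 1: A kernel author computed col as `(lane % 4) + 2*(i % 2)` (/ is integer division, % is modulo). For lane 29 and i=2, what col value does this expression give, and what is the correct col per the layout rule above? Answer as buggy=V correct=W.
buggy=1 correct=2

`(lane % 4) + 2*(i % 2)`[29,2]=>1
L=29=>grp=29>>2=7, tig=29&3=1
[2]=>row 7+8=15  col 1·2+0=2
col: 1 vs 2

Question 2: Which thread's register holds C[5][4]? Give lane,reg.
r: 5->gid=5,r8=0  c: 4->tid=2,i&1=0
L=5*4+2=22  i=0*2+0=0

22,0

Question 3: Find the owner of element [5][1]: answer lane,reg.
20,1

r:5=>grp=5,rB=0  c:1=>tig=0,lo=1
L=5*4+0=20  i=0*2+1=1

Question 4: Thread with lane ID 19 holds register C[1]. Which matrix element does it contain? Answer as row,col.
lane 19=>19/4=4, 19 mod 4=3
i=1  r:4+0=>4  c:2·3+1=>7

4,7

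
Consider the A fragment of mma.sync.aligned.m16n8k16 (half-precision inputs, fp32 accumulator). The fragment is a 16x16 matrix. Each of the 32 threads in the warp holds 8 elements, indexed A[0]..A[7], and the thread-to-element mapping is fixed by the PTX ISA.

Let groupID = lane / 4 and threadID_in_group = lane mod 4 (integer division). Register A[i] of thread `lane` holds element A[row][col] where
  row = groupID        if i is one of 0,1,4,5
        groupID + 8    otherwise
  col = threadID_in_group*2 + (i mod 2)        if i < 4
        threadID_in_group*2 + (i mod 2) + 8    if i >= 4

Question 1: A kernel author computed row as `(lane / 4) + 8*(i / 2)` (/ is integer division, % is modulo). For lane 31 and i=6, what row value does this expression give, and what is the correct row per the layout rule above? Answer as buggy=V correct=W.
`(lane / 4) + 8*(i / 2)`[31,6]=>31
lane 31: grp=7 (31/4), tig=3 (31%4)
i=6: r=7+8=15, c=3*2+0+8=14
row: 31 vs 15

buggy=31 correct=15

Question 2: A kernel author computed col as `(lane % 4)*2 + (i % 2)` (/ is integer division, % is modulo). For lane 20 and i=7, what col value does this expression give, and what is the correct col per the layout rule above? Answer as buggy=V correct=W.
`(lane % 4)*2 + (i % 2)`[20,7]->1
lane 20->20/4=5, 20 mod 4=0
i=7  r:5+8->13  c:2·0+1+8->9
col: 1 vs 9

buggy=1 correct=9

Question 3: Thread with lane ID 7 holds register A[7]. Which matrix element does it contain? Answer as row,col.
L=7->g=7>>2=1, t=7&3=3
[7]->row 1+8=9  col 3·2+1+8=15

9,15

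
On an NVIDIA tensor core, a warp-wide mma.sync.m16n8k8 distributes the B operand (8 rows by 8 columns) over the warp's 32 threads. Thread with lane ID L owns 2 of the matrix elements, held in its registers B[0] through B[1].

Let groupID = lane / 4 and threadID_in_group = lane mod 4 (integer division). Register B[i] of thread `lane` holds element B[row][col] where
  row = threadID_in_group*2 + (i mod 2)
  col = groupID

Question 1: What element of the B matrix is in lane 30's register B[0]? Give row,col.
4,7

30: G=7,T=2
[0] (2*2+0,7) = (4,7)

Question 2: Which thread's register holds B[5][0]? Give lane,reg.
c=0→G=0  r=5→T=2,p=1
L=0*4+2=2  i=1=1

2,1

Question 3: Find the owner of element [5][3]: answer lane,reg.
c: 3->gid=3  r: 5->tid=2,i&1=1
L=3*4+2=14  i=1=1

14,1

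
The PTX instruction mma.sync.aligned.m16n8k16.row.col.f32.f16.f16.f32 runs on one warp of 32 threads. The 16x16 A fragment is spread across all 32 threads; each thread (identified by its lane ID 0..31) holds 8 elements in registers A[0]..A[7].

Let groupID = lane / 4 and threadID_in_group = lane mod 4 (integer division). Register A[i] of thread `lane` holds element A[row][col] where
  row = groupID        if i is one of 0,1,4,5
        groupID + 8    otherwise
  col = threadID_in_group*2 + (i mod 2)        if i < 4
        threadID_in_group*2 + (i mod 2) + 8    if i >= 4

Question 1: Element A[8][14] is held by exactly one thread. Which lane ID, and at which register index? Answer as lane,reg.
r:8=>grp=0,rB=1  c:14=>cB=1,tig=3,lo=0
L=0*4+3=3  i=1*4+1*2+0=6

3,6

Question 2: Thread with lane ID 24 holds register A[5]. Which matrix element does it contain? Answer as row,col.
6,9

24: gid=6,tid=0
[5] (6+0,0*2+1+8) = (6,9)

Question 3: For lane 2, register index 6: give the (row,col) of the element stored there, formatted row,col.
2: gid=0,tid=2
[6] (0+8,2*2+0+8) = (8,12)

8,12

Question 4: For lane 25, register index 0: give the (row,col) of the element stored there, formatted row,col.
6,2

25: G=6,T=1
[0] (6+0,1*2+0+0) = (6,2)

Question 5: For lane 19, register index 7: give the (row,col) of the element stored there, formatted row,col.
lane 19->19/4=4, 19 mod 4=3
i=7  r:4+8->12  c:2·3+1+8->15

12,15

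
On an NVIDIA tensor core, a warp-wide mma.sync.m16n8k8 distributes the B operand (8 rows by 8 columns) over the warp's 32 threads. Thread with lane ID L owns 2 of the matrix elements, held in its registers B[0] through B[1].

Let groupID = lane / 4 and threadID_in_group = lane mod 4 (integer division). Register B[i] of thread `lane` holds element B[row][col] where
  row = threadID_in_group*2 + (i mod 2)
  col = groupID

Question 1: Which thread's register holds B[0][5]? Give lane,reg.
20,0

c=5→G=5  r=0→T=0,p=0
L=5*4+0=20  i=0=0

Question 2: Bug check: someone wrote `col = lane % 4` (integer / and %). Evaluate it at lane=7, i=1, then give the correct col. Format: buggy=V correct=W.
buggy=3 correct=1

`lane % 4`[7,1]->3
L=7->gid=7>>2=1, tid=7&3=3
[1]->row 3·2+1=7  col gid=1
col: 3 vs 1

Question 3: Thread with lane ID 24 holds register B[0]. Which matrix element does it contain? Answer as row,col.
lane 24=>24/4=6, 24 mod 4=0
i=0  r:2·0+0=>0  c:6

0,6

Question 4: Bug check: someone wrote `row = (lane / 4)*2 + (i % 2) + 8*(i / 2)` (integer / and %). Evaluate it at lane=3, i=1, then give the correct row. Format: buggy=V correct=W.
`(lane / 4)*2 + (i % 2) + 8*(i / 2)`[3,1]=>1
3: grp=0,tig=3
[1] (3*2+1,0) = (7,0)
row: 1 vs 7

buggy=1 correct=7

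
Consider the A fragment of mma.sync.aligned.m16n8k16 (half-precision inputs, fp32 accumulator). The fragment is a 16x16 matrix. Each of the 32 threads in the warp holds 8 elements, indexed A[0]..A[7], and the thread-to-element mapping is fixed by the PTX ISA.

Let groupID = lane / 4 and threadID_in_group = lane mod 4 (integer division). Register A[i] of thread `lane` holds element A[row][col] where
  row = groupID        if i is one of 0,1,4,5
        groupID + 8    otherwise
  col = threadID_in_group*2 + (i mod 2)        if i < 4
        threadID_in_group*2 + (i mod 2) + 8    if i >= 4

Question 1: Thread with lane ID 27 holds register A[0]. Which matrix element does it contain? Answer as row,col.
6,6

L=27->g=27>>2=6, t=27&3=3
[0]->row 6+0=6  col 3·2+0+0=6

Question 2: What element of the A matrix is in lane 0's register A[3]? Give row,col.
8,1

lane 0: gid=0 (0/4), tid=0 (0%4)
i=3: r=0+8=8, c=0*2+1+0=1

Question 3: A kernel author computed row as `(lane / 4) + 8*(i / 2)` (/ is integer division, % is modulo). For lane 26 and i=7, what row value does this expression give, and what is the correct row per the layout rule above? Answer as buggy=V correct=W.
buggy=30 correct=14

`(lane / 4) + 8*(i / 2)`[26,7]=>30
L=26=>grp=26>>2=6, tig=26&3=2
[7]=>row 6+8=14  col 2·2+1+8=13
row: 30 vs 14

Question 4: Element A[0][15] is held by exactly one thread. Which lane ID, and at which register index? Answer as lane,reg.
3,5

r=0⇒gr=0,Rb=0  c=15⇒Cb=1,th=3,odd=1
L=0*4+3=3  i=1*4+0*2+1=5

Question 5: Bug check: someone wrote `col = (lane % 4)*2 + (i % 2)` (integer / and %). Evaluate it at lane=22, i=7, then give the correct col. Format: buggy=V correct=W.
buggy=5 correct=13

`(lane % 4)*2 + (i % 2)`[22,7]=>5
22: grp=5,tig=2
[7] (5+8,2*2+1+8) = (13,13)
col: 5 vs 13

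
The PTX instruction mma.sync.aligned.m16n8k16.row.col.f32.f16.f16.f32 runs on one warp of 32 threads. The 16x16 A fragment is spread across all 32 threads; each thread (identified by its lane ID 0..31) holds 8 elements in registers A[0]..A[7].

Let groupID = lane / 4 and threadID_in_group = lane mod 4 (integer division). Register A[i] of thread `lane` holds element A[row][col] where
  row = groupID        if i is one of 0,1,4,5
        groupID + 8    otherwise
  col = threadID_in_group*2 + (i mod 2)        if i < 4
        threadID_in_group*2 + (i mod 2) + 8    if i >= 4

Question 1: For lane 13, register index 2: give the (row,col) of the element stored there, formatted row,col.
L=13→G=13>>2=3, T=13&3=1
[2]→row 3+8=11  col 1·2+0+0=2

11,2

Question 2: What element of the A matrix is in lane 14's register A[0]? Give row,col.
L=14=>grp=14>>2=3, tig=14&3=2
[0]=>row 3+0=3  col 2·2+0+0=4

3,4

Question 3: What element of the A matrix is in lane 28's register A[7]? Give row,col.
15,9

28: grp=7,tig=0
[7] (7+8,0*2+1+8) = (15,9)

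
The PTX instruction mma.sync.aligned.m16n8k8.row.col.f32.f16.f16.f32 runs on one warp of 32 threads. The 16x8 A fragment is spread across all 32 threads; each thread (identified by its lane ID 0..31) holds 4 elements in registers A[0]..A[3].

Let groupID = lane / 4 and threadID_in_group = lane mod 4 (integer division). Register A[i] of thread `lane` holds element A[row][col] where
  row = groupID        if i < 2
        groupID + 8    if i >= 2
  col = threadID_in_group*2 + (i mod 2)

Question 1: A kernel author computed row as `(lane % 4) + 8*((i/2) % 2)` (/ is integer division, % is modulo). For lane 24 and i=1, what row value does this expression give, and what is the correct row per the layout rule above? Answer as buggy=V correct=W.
`(lane % 4) + 8*((i/2) % 2)`[24,1]->0
lane 24: gid=6 (24/4), tid=0 (24%4)
i=1: r=6+0=6, c=0*2+1=1
row: 0 vs 6

buggy=0 correct=6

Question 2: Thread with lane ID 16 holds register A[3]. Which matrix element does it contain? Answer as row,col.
12,1

16: g=4,t=0
[3] (4+8,0*2+1) = (12,1)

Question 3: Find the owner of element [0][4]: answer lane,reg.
2,0

r=0->g=0,rb=0  c=4->t=2,b0=0
L=0*4+2=2  i=0*2+0=0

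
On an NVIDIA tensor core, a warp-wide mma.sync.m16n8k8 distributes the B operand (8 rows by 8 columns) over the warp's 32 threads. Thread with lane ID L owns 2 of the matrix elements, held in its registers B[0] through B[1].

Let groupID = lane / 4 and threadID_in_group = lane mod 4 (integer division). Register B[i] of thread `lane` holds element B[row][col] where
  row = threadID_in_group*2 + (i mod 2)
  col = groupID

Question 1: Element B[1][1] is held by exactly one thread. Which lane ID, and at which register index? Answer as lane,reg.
4,1

c=1→G=1  r=1→T=0,p=1
L=1*4+0=4  i=1=1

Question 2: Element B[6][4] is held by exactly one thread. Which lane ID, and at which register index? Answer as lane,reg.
19,0

c:4=>grp=4  r:6=>tig=3,lo=0
L=4*4+3=19  i=0=0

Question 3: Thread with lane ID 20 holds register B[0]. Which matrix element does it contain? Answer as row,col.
L=20=>grp=20>>2=5, tig=20&3=0
[0]=>row 0·2+0=0  col grp=5

0,5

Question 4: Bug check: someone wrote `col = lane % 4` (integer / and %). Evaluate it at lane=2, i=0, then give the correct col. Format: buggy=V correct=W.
buggy=2 correct=0

`lane % 4`[2,0]→2
2: G=0,T=2
[0] (2*2+0,0) = (4,0)
col: 2 vs 0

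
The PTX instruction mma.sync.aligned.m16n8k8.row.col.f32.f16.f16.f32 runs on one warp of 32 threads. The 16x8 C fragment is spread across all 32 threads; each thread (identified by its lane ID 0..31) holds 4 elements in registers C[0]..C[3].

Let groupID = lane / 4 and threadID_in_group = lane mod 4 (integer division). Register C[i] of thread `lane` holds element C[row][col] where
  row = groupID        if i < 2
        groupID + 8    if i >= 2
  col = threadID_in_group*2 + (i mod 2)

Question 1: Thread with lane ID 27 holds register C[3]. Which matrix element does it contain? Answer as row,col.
27: G=6,T=3
[3] (6+8,3*2+1) = (14,7)

14,7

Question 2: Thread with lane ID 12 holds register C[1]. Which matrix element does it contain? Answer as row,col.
lane 12=>12/4=3, 12 mod 4=0
i=1  r:3+0=>3  c:2·0+1=>1

3,1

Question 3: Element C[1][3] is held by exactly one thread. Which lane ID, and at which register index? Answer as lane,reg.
5,1

r=1⇒gr=1,Rb=0  c=3⇒th=1,odd=1
L=1*4+1=5  i=0*2+1=1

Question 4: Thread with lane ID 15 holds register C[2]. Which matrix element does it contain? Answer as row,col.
11,6

lane 15->15/4=3, 15 mod 4=3
i=2  r:3+8->11  c:2·3+0->6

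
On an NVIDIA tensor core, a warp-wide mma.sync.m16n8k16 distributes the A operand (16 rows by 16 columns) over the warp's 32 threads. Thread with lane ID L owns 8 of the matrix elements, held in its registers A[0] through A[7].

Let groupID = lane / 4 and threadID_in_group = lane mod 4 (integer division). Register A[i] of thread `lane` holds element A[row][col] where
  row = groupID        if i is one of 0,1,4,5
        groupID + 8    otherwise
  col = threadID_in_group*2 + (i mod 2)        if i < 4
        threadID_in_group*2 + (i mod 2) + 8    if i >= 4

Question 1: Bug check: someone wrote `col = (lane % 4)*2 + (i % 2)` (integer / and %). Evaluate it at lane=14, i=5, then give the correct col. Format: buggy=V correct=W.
buggy=5 correct=13

`(lane % 4)*2 + (i % 2)`[14,5]=>5
lane 14: grp=3 (14/4), tig=2 (14%4)
i=5: r=3+0=3, c=2*2+1+8=13
col: 5 vs 13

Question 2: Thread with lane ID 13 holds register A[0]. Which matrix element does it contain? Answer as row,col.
lane 13->13/4=3, 13 mod 4=1
i=0  r:3+0->3  c:2·1+0+0->2

3,2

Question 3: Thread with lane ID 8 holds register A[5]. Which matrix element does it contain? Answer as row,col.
8: G=2,T=0
[5] (2+0,0*2+1+8) = (2,9)

2,9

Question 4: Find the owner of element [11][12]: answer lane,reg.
r=11⇒gr=3,Rb=1  c=12⇒Cb=1,th=2,odd=0
L=3*4+2=14  i=1*4+1*2+0=6

14,6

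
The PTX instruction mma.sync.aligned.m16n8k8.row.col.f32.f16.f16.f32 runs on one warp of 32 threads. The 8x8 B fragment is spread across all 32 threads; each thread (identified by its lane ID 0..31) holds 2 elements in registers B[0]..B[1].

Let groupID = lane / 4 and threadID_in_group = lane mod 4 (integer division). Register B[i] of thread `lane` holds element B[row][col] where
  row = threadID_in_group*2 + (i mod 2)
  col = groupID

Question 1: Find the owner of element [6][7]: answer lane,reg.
c=7->g=7  r=6->t=3,b0=0
L=7*4+3=31  i=0=0

31,0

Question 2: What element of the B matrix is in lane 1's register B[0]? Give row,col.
2,0

lane 1: grp=0 (1/4), tig=1 (1%4)
i=0: r=1*2+0=2, c=grp=0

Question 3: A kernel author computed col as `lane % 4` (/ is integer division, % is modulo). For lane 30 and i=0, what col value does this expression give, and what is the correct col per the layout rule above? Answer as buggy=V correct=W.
buggy=2 correct=7

`lane % 4`[30,0]→2
lane 30: G=7 (30/4), T=2 (30%4)
i=0: r=2*2+0=4, c=G=7
col: 2 vs 7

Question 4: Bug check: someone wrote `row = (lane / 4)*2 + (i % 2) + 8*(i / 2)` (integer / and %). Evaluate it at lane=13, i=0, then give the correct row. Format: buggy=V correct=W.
buggy=6 correct=2

`(lane / 4)*2 + (i % 2) + 8*(i / 2)`[13,0]=>6
13: grp=3,tig=1
[0] (1*2+0,3) = (2,3)
row: 6 vs 2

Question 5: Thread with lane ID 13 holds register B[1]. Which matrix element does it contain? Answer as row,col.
3,3

lane 13: grp=3 (13/4), tig=1 (13%4)
i=1: r=1*2+1=3, c=grp=3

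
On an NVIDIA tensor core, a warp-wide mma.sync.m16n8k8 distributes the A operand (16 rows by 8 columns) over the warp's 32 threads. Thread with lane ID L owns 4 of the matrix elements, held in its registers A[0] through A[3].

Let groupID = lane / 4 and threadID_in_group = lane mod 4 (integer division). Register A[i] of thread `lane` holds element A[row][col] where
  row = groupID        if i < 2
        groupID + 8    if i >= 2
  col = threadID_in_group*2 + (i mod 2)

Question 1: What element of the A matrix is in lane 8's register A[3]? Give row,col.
L=8⇒gr=8>>2=2, th=8&3=0
[3]⇒row 2+8=10  col 0·2+1=1

10,1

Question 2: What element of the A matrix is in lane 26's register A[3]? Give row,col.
14,5

26: gid=6,tid=2
[3] (6+8,2*2+1) = (14,5)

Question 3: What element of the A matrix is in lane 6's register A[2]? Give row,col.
9,4

lane 6->6/4=1, 6 mod 4=2
i=2  r:1+8->9  c:2·2+0->4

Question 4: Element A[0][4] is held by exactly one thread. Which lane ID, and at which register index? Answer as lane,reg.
2,0

r=0->g=0,rb=0  c=4->t=2,b0=0
L=0*4+2=2  i=0*2+0=0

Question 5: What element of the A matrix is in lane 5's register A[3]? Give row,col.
9,3

lane 5⇒5/4=1, 5 mod 4=1
i=3  r:1+8⇒9  c:2·1+1⇒3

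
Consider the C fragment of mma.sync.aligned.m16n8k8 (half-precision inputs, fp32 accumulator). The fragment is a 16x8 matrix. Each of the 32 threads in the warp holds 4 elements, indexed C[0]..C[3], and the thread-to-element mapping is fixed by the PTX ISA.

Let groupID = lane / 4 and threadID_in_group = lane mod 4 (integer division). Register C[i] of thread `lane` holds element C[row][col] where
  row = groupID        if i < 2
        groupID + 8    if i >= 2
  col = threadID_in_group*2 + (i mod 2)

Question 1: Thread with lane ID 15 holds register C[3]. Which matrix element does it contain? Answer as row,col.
lane 15: grp=3 (15/4), tig=3 (15%4)
i=3: r=3+8=11, c=3*2+1=7

11,7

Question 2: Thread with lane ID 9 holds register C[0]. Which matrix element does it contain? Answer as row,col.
lane 9=>9/4=2, 9 mod 4=1
i=0  r:2+0=>2  c:2·1+0=>2

2,2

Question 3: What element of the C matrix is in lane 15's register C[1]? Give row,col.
lane 15→15/4=3, 15 mod 4=3
i=1  r:3+0→3  c:2·3+1→7

3,7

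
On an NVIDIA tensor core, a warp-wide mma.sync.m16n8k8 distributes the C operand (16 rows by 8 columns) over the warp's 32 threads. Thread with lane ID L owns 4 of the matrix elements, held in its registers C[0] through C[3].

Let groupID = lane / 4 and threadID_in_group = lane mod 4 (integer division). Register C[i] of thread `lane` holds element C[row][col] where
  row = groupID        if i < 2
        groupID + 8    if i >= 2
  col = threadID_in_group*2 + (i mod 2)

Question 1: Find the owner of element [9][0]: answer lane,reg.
4,2

r: 9->gid=1,r8=1  c: 0->tid=0,i&1=0
L=1*4+0=4  i=1*2+0=2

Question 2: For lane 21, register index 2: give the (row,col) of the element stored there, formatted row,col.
21: grp=5,tig=1
[2] (5+8,1*2+0) = (13,2)

13,2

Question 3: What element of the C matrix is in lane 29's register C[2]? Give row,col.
L=29→G=29>>2=7, T=29&3=1
[2]→row 7+8=15  col 1·2+0=2

15,2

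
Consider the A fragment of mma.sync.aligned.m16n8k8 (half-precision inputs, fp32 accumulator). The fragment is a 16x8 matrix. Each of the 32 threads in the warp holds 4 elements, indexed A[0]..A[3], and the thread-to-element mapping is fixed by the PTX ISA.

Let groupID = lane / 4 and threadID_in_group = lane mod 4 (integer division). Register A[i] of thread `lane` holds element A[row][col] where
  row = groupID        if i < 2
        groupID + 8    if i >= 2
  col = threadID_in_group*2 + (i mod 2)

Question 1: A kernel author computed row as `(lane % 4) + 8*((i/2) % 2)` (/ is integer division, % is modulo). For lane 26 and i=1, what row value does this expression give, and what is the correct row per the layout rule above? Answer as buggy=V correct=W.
`(lane % 4) + 8*((i/2) % 2)`[26,1]=>2
26: grp=6,tig=2
[1] (6+0,2*2+1) = (6,5)
row: 2 vs 6

buggy=2 correct=6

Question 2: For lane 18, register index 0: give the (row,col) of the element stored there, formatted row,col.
4,4

18: grp=4,tig=2
[0] (4+0,2*2+0) = (4,4)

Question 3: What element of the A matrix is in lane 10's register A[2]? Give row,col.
10,4

10: G=2,T=2
[2] (2+8,2*2+0) = (10,4)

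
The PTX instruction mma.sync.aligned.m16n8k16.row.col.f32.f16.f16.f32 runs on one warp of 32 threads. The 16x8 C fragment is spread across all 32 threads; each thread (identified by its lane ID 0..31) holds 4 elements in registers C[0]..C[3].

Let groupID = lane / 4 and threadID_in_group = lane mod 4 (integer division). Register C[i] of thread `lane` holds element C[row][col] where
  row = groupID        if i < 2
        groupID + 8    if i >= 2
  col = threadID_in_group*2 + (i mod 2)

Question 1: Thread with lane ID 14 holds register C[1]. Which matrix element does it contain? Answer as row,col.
3,5

lane 14: g=3 (14/4), t=2 (14%4)
i=1: r=3+0=3, c=2*2+1=5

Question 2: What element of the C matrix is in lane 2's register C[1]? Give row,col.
L=2→G=2>>2=0, T=2&3=2
[1]→row 0+0=0  col 2·2+1=5

0,5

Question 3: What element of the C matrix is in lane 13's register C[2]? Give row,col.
11,2

13: gid=3,tid=1
[2] (3+8,1*2+0) = (11,2)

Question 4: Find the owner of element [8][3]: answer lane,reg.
1,3

r:8=>grp=0,rB=1  c:3=>tig=1,lo=1
L=0*4+1=1  i=1*2+1=3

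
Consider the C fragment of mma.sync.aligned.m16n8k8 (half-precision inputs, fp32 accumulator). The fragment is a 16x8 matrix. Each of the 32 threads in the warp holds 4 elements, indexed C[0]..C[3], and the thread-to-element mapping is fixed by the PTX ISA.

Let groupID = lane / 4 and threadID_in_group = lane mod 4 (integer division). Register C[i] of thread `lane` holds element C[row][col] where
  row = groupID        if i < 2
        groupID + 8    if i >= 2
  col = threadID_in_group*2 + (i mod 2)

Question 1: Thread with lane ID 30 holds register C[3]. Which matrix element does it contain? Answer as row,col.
30: gid=7,tid=2
[3] (7+8,2*2+1) = (15,5)

15,5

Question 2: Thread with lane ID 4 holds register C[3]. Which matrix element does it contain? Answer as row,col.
9,1

L=4->gid=4>>2=1, tid=4&3=0
[3]->row 1+8=9  col 0·2+1=1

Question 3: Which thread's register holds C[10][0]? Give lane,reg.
8,2

r: 10->gid=2,r8=1  c: 0->tid=0,i&1=0
L=2*4+0=8  i=1*2+0=2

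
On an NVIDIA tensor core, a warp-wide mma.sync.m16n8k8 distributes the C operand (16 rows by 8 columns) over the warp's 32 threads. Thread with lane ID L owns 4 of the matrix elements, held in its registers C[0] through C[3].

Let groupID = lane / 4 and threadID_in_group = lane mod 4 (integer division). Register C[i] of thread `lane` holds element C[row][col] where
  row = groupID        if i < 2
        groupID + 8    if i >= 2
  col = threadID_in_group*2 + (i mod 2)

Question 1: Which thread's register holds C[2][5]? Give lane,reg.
r=2→G=2,rhi=0  c=5→T=2,p=1
L=2*4+2=10  i=0*2+1=1

10,1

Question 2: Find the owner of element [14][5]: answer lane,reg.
26,3

r:14=>grp=6,rB=1  c:5=>tig=2,lo=1
L=6*4+2=26  i=1*2+1=3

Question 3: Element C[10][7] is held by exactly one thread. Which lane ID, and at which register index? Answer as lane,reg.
11,3

r=10→G=2,rhi=1  c=7→T=3,p=1
L=2*4+3=11  i=1*2+1=3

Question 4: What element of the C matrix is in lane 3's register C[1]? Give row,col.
lane 3->3/4=0, 3 mod 4=3
i=1  r:0+0->0  c:2·3+1->7

0,7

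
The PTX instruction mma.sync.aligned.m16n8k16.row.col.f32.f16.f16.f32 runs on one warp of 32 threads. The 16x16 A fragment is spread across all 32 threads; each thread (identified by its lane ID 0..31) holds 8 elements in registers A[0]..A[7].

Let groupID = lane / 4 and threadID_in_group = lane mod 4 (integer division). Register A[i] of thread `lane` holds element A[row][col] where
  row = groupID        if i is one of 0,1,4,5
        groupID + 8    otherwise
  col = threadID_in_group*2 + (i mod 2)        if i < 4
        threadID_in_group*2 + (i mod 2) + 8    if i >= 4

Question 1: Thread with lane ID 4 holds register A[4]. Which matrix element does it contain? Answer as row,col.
lane 4⇒4/4=1, 4 mod 4=0
i=4  r:1+0⇒1  c:2·0+0+8⇒8

1,8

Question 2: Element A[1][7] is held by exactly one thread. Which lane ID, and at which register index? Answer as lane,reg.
r: 1->gid=1,r8=0  c: 7->c8=0,tid=3,i&1=1
L=1*4+3=7  i=0*4+0*2+1=1

7,1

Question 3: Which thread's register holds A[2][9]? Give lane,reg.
r: 2->gid=2,r8=0  c: 9->c8=1,tid=0,i&1=1
L=2*4+0=8  i=1*4+0*2+1=5

8,5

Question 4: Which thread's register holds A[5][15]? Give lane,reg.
r: 5->gid=5,r8=0  c: 15->c8=1,tid=3,i&1=1
L=5*4+3=23  i=1*4+0*2+1=5

23,5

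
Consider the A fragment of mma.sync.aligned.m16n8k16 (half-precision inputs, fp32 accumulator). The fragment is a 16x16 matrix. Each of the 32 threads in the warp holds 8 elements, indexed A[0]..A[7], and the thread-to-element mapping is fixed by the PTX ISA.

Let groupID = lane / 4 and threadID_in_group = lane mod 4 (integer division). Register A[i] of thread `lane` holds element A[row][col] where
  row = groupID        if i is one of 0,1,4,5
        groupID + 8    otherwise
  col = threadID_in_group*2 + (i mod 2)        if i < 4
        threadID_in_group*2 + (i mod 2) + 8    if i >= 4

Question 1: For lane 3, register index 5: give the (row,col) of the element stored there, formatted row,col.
0,15

lane 3: gid=0 (3/4), tid=3 (3%4)
i=5: r=0+0=0, c=3*2+1+8=15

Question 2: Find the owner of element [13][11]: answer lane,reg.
21,7

r: 13->gid=5,r8=1  c: 11->c8=1,tid=1,i&1=1
L=5*4+1=21  i=1*4+1*2+1=7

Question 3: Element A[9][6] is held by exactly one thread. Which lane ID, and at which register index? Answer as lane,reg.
r:9=>grp=1,rB=1  c:6=>cB=0,tig=3,lo=0
L=1*4+3=7  i=0*4+1*2+0=2

7,2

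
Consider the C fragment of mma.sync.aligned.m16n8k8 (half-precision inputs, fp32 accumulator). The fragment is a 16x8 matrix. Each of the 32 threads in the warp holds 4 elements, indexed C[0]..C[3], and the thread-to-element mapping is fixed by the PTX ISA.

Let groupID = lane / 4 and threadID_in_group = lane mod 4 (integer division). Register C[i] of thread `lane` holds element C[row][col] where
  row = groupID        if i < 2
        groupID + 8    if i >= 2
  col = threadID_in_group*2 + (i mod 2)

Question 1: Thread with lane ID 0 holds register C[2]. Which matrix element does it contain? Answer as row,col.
lane 0->0/4=0, 0 mod 4=0
i=2  r:0+8->8  c:2·0+0->0

8,0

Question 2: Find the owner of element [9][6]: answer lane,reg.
7,2

r=9⇒gr=1,Rb=1  c=6⇒th=3,odd=0
L=1*4+3=7  i=1*2+0=2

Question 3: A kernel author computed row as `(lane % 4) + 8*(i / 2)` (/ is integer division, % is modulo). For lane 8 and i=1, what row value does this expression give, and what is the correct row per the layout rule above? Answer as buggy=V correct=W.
buggy=0 correct=2

`(lane % 4) + 8*(i / 2)`[8,1]->0
L=8->gid=8>>2=2, tid=8&3=0
[1]->row 2+0=2  col 0·2+1=1
row: 0 vs 2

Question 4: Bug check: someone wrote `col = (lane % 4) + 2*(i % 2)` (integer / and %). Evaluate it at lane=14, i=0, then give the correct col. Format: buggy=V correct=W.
`(lane % 4) + 2*(i % 2)`[14,0]⇒2
L=14⇒gr=14>>2=3, th=14&3=2
[0]⇒row 3+0=3  col 2·2+0=4
col: 2 vs 4

buggy=2 correct=4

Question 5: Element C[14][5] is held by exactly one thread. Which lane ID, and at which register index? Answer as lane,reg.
26,3

r=14→G=6,rhi=1  c=5→T=2,p=1
L=6*4+2=26  i=1*2+1=3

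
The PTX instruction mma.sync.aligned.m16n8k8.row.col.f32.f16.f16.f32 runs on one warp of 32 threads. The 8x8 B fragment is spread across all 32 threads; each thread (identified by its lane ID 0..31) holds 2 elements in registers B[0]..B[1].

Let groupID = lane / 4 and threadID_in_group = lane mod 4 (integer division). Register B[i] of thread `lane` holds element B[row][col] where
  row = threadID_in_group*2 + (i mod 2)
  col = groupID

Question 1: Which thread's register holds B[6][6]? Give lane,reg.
c=6->g=6  r=6->t=3,b0=0
L=6*4+3=27  i=0=0

27,0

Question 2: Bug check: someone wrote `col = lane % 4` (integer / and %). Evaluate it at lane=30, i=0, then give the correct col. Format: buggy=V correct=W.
`lane % 4`[30,0]=>2
30: grp=7,tig=2
[0] (2*2+0,7) = (4,7)
col: 2 vs 7

buggy=2 correct=7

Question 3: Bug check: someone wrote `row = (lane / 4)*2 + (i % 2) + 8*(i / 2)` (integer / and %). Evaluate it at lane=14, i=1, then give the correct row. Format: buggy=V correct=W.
buggy=7 correct=5

`(lane / 4)*2 + (i % 2) + 8*(i / 2)`[14,1]=>7
14: grp=3,tig=2
[1] (2*2+1,3) = (5,3)
row: 7 vs 5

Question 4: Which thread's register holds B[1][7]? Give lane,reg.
28,1

c=7→G=7  r=1→T=0,p=1
L=7*4+0=28  i=1=1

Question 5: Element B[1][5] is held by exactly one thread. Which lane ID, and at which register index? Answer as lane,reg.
c:5=>grp=5  r:1=>tig=0,lo=1
L=5*4+0=20  i=1=1

20,1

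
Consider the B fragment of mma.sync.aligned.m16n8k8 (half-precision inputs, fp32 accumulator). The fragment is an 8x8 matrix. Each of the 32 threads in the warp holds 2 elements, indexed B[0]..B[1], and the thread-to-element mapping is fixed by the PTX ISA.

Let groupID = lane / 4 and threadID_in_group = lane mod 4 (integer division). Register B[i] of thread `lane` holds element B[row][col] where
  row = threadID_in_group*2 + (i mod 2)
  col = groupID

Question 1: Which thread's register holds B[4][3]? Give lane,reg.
c:3=>grp=3  r:4=>tig=2,lo=0
L=3*4+2=14  i=0=0

14,0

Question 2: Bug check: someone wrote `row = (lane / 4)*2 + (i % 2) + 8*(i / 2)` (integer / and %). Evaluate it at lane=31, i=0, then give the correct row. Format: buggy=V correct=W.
buggy=14 correct=6

`(lane / 4)*2 + (i % 2) + 8*(i / 2)`[31,0]->14
lane 31->31/4=7, 31 mod 4=3
i=0  r:2·3+0->6  c:7
row: 14 vs 6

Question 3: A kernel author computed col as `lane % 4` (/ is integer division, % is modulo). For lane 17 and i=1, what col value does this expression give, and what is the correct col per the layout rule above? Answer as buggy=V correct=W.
`lane % 4`[17,1]→1
lane 17→17/4=4, 17 mod 4=1
i=1  r:2·1+1→3  c:4
col: 1 vs 4

buggy=1 correct=4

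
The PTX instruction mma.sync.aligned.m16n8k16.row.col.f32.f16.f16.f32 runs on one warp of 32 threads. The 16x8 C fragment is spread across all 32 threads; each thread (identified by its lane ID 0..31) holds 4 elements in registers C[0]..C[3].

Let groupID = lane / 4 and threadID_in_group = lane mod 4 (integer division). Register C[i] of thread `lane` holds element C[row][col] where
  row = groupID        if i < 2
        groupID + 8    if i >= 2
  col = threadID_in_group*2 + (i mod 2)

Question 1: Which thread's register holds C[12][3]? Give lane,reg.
17,3

r=12→G=4,rhi=1  c=3→T=1,p=1
L=4*4+1=17  i=1*2+1=3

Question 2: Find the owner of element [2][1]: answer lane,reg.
r:2=>grp=2,rB=0  c:1=>tig=0,lo=1
L=2*4+0=8  i=0*2+1=1

8,1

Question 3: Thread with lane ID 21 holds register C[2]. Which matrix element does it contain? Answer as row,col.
13,2

21: grp=5,tig=1
[2] (5+8,1*2+0) = (13,2)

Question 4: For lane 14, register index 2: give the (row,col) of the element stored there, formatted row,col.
14: G=3,T=2
[2] (3+8,2*2+0) = (11,4)

11,4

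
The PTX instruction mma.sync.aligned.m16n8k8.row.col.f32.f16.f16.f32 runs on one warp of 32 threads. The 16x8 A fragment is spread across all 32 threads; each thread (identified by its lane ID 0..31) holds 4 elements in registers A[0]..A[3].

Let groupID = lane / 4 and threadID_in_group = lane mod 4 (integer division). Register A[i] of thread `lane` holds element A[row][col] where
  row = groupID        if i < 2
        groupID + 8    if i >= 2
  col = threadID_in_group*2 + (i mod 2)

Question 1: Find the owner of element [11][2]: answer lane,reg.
13,2

r=11→G=3,rhi=1  c=2→T=1,p=0
L=3*4+1=13  i=1*2+0=2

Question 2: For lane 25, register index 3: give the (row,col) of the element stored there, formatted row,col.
L=25⇒gr=25>>2=6, th=25&3=1
[3]⇒row 6+8=14  col 1·2+1=3

14,3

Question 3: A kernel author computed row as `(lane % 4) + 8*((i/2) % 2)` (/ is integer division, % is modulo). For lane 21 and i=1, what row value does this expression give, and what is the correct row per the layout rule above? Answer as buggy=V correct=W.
`(lane % 4) + 8*((i/2) % 2)`[21,1]⇒1
L=21⇒gr=21>>2=5, th=21&3=1
[1]⇒row 5+0=5  col 1·2+1=3
row: 1 vs 5

buggy=1 correct=5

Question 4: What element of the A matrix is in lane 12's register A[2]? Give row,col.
lane 12=>12/4=3, 12 mod 4=0
i=2  r:3+8=>11  c:2·0+0=>0

11,0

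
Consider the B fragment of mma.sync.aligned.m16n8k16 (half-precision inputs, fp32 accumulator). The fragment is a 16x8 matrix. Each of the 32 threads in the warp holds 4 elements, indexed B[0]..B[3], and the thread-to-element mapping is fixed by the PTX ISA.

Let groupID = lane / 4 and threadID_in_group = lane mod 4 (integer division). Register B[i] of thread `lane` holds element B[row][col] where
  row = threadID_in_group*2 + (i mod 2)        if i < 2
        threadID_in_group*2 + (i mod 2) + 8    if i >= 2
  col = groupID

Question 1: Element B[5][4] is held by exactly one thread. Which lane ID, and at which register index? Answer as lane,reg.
18,1

c=4->g=4  r=5->rb=0,t=2,b0=1
L=4*4+2=18  i=0*2+1=1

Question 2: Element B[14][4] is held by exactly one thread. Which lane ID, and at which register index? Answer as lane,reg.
19,2

c=4⇒gr=4  r=14⇒Rb=1,th=3,odd=0
L=4*4+3=19  i=1*2+0=2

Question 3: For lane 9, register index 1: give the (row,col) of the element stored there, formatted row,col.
lane 9: g=2 (9/4), t=1 (9%4)
i=1: r=1*2+1+0=3, c=g=2

3,2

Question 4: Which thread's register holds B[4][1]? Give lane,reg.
c=1→G=1  r=4→rhi=0,T=2,p=0
L=1*4+2=6  i=0*2+0=0

6,0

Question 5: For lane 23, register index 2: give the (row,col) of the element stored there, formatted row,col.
14,5

lane 23⇒23/4=5, 23 mod 4=3
i=2  r:2·3+0+8⇒14  c:5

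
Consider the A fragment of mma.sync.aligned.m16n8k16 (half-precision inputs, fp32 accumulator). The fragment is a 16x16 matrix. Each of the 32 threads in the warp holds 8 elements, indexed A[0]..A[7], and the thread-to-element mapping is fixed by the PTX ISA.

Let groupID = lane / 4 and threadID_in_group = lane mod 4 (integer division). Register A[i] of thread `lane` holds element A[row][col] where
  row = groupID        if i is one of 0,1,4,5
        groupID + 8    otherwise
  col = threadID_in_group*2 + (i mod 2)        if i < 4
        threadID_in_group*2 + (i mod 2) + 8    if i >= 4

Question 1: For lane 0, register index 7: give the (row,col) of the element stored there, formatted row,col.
8,9

lane 0->0/4=0, 0 mod 4=0
i=7  r:0+8->8  c:2·0+1+8->9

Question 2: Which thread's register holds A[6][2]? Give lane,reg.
25,0

r:6=>grp=6,rB=0  c:2=>cB=0,tig=1,lo=0
L=6*4+1=25  i=0*4+0*2+0=0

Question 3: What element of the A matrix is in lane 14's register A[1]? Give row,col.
3,5

lane 14: gr=3 (14/4), th=2 (14%4)
i=1: r=3+0=3, c=2*2+1+0=5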